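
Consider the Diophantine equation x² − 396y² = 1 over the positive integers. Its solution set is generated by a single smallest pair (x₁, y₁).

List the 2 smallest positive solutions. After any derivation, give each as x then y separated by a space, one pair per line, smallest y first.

199 10
79201 3980

[19; 1,8,1,38] for √396; ℓ=4 ⇒ convergent index 3
i=0: a=19 ⇒ p=19, q=1
i=1: a=1 ⇒ p=20, q=1
i=2: a=8 ⇒ p=179, q=9
i=3: a=1 ⇒ p=199, q=10
fundamental: x₁=199, y₁=10  (since 39601 − 396·100 = 1)
k=2:  x_2 = 199·199+396·10·10 = 79201,  y_2 = 199·10+10·199 = 3980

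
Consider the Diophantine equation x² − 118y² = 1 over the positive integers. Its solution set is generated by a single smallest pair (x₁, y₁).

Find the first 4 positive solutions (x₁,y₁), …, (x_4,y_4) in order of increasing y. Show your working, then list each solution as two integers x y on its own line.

[10; 1,6,3,2,10,2,3,6,1,20] for √118; ℓ=10 ⇒ convergent index 9
a_0=10:  p_0=10·1+0=10,  q_0=10·0+1=1
a_1=1:  p_1=1·10+1=11,  q_1=1·1+0=1
a_2=6:  p_2=6·11+10=76,  q_2=6·1+1=7
a_3=3:  p_3=3·76+11=239,  q_3=3·7+1=22
a_4=2:  p_4=2·239+76=554,  q_4=2·22+7=51
a_5=10:  p_5=10·554+239=5779,  q_5=10·51+22=532
a_6=2:  p_6=2·5779+554=12112,  q_6=2·532+51=1115
…
a_8=6:  p_8=6·42115+12112=264802,  q_8=6·3877+1115=24377
a_9=1:  p_9=1·264802+42115=306917,  q_9=1·24377+3877=28254
→ (306917, 28254).  Check: 306917²=94198044889, 118·28254²=94198044888, difference 1.
(x_2, y_2) = (306917·306917 + 118·28254·28254, 306917·28254 + 28254·306917) = (188396089777, 17343265836)
(x_3, y_3) = (306917·188396089777 + 118·28254·17343265836, 306917·17343265836 + 28254·188396089777) = (115643925371868101, 10645886241146970)
(x_4, y_4) = (306917·115643925371868101 + 118·28254·10645886241146970, 306917·10645886241146970 + 28254·115643925371868101) = (70986173286526887819457, 6534806934930865917144)

306917 28254
188396089777 17343265836
115643925371868101 10645886241146970
70986173286526887819457 6534806934930865917144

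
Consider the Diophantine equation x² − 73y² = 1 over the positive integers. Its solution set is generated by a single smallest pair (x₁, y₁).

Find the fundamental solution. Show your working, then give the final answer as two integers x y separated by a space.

2281249 267000

[8; 1,1,5,5,1,1,16] for √73; ℓ=7 ⇒ convergent index 13
i=0: a=8 ⇒ p=8, q=1
i=1: a=1 ⇒ p=9, q=1
…
i=3: a=5 ⇒ p=94, q=11
i=4: a=5 ⇒ p=487, q=57
i=5: a=1 ⇒ p=581, q=68
i=6: a=1 ⇒ p=1068, q=125
…
i=10: a=5 ⇒ p=200767, q=23498
…
i=12: a=1 ⇒ p=1241008, q=145249
i=13: a=1 ⇒ p=2281249, q=267000
(x₁, y₁) = (2281249, 267000);  2281249² − 73·267000² = 1 ✓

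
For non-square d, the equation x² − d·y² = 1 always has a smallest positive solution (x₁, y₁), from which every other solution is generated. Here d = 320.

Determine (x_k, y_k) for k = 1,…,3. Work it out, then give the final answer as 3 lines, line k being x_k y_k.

√320 = [17; 1,7,1,34, …], period ℓ=4 (even) → k=3
a_0=17:  p_0=17·1+0=17,  q_0=17·0+1=1
a_1=1:  p_1=1·17+1=18,  q_1=1·1+0=1
a_2=7:  p_2=7·18+17=143,  q_2=7·1+1=8
a_3=1:  p_3=1·143+18=161,  q_3=1·8+1=9
fundamental: x₁=161, y₁=9  (since 25921 − 320·81 = 1)
k=2:  x_2 = 161·161+320·9·9 = 51841,  y_2 = 161·9+9·161 = 2898
k=3:  x_3 = 161·51841+320·9·2898 = 16692641,  y_3 = 161·2898+9·51841 = 933147

161 9
51841 2898
16692641 933147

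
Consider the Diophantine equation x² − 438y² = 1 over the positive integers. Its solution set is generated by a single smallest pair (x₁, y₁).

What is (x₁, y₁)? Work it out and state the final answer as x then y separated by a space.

√438 → a₀=20, period (1,12,1,40); ℓ=4 even so k=3
a_0=20:  p_0=20·1+0=20,  q_0=20·0+1=1
…
a_2=12:  p_2=12·21+20=272,  q_2=12·1+1=13
a_3=1:  p_3=1·272+21=293,  q_3=1·13+1=14
(x₁, y₁) = (293, 14);  293² − 438·14² = 1 ✓

293 14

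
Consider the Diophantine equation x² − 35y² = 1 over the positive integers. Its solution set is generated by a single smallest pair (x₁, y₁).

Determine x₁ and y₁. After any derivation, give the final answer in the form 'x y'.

[5; 1,10] for √35; ℓ=2 ⇒ convergent index 1
a_0=5:  p_0=5·1+0=5,  q_0=5·0+1=1
a_1=1:  p_1=1·5+1=6,  q_1=1·1+0=1
(x₁, y₁) = (6, 1);  6² − 35·1² = 1 ✓

6 1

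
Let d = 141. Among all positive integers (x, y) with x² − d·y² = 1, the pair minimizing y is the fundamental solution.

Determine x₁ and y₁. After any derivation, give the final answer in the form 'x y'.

95 8

√141 = [11; 1,6,1,22, …], period ℓ=4 (even) → k=3
i=0: a=11 ⇒ p=11, q=1
i=1: a=1 ⇒ p=12, q=1
i=2: a=6 ⇒ p=83, q=7
i=3: a=1 ⇒ p=95, q=8
(x₁, y₁) = (95, 8);  95² − 141·8² = 1 ✓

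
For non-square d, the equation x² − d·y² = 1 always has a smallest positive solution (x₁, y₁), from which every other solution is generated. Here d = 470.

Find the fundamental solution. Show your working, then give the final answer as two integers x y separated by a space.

1691 78

[21; 1,2,8,2,1,42] for √470; ℓ=6 ⇒ convergent index 5
i=0: a=21 ⇒ p=21, q=1
i=1: a=1 ⇒ p=22, q=1
…
i=4: a=2 ⇒ p=1149, q=53
i=5: a=1 ⇒ p=1691, q=78
fundamental: x₁=1691, y₁=78  (since 2859481 − 470·6084 = 1)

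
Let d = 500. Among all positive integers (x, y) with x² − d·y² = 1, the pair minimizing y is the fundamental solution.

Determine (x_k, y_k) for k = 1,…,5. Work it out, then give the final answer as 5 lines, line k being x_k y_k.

[22; 2,1,3,2,1,…,1,2,44] for √500; ℓ=14 ⇒ convergent index 13
a_0=22:  p_0=22·1+0=22,  q_0=22·0+1=1
a_1=2:  p_1=2·22+1=45,  q_1=2·1+0=2
a_2=1:  p_2=1·45+22=67,  q_2=1·2+1=3
…
a_7=10:  p_7=10·1364+805=14445,  q_7=10·61+36=646
…
a_11=3:  p_11=3·76317+30254=259205,  q_11=3·3413+1353=11592
a_12=1:  p_12=1·259205+76317=335522,  q_12=1·11592+3413=15005
a_13=2:  p_13=2·335522+259205=930249,  q_13=2·15005+11592=41602
→ (930249, 41602).  Check: 930249²=865363202001, 500·41602²=865363202000, difference 1.
k=2:  x_2 = 930249·930249+500·41602·41602 = 1730726404001,  y_2 = 930249·41602+41602·930249 = 77400437796
k=3:  x_3 = 930249·1730726404001+500·41602·77400437796 = 3220013013190122249,  y_3 = 930249·77400437796+41602·1730726404001 = 144003359718540806
k=4:  x_4 = 930249·3220013013190122249+500·41602·144003359718540806 = 5990827771012465337616001,  y_4 = 930249·144003359718540806+41602·3220013013190122249 = 267917962749548332043592
k=5:  x_5 = 930249·5990827771012465337616001+500·41602·267917962749548332043592 = 11145923086309929722690704506249,  y_5 = 930249·267917962749548332043592+41602·5990827771012465337616001 = 498460833859465169310720288010

930249 41602
1730726404001 77400437796
3220013013190122249 144003359718540806
5990827771012465337616001 267917962749548332043592
11145923086309929722690704506249 498460833859465169310720288010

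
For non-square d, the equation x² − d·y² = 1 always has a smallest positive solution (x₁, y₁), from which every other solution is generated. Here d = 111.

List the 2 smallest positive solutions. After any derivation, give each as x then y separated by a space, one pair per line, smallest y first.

295 28
174049 16520

√111 → a₀=10, period (1,1,6,1,1,20); ℓ=6 even so k=5
i=0: a=10 ⇒ p=10, q=1
…
i=3: a=6 ⇒ p=137, q=13
i=4: a=1 ⇒ p=158, q=15
i=5: a=1 ⇒ p=295, q=28
(x₁, y₁) = (295, 28);  295² − 111·28² = 1 ✓
(295+28√111)^2 = 174049 + 16520√111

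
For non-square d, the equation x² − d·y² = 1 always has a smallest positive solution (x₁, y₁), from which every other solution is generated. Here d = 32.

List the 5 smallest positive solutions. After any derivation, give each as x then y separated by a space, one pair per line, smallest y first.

17 3
577 102
19601 3465
665857 117708
22619537 3998607

d=32: √d = [5; 1,1,1,10] (ℓ=4, even), read p_3/q_3
a_0=5:  p_0=5·1+0=5,  q_0=5·0+1=1
a_1=1:  p_1=1·5+1=6,  q_1=1·1+0=1
a_2=1:  p_2=1·6+5=11,  q_2=1·1+1=2
a_3=1:  p_3=1·11+6=17,  q_3=1·2+1=3
→ (17, 3).  Check: 17²=289, 32·3²=288, difference 1.
k=2:  x_2 = 17·17+32·3·3 = 577,  y_2 = 17·3+3·17 = 102
k=3:  x_3 = 17·577+32·3·102 = 19601,  y_3 = 17·102+3·577 = 3465
k=4:  x_4 = 17·19601+32·3·3465 = 665857,  y_4 = 17·3465+3·19601 = 117708
k=5:  x_5 = 17·665857+32·3·117708 = 22619537,  y_5 = 17·117708+3·665857 = 3998607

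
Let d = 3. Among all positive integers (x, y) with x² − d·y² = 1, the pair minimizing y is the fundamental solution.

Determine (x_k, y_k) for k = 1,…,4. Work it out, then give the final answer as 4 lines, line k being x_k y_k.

2 1
7 4
26 15
97 56

√3 = [1; 1,2, …], period ℓ=2 (even) → k=1
i=0: a=1 ⇒ p=1, q=1
i=1: a=1 ⇒ p=2, q=1
fundamental: x₁=2, y₁=1  (since 4 − 3·1 = 1)
(2+1√3)^2 = 7 + 4√3
(2+1√3)^3 = 26 + 15√3
(2+1√3)^4 = 97 + 56√3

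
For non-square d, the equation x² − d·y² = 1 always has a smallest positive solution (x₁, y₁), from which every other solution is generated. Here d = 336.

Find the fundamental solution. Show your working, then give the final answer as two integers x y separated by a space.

55 3

d=336: √d = [18; 3,36] (ℓ=2, even), read p_1/q_1
step 0: (18, 1)  from 18·(1,0) + (0,1)
step 1: (55, 3)  from 3·(18,1) + (1,0)
(x₁, y₁) = (55, 3);  55² − 336·3² = 1 ✓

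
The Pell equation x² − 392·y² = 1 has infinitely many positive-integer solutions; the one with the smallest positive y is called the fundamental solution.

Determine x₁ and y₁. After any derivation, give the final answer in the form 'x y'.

99 5

[19; 1,3,1,38] for √392; ℓ=4 ⇒ convergent index 3
i=0: a=19 ⇒ p=19, q=1
i=1: a=1 ⇒ p=20, q=1
i=2: a=3 ⇒ p=79, q=4
i=3: a=1 ⇒ p=99, q=5
→ (99, 5).  Check: 99²=9801, 392·5²=9800, difference 1.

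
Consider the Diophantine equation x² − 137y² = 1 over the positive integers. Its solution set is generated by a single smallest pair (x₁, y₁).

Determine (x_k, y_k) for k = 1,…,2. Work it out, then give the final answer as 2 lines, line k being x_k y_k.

d=137: √d = [11; 1,2,2,1,1,2,2,1,22] (ℓ=9, odd), read p_17/q_17
step 0: (11, 1)  from 11·(1,0) + (0,1)
…
step 2: (35, 3)  from 2·(12,1) + (11,1)
step 3: (82, 7)  from 2·(35,3) + (12,1)
step 4: (117, 10)  from 1·(82,7) + (35,3)
step 5: (199, 17)  from 1·(117,10) + (82,7)
step 6: (515, 44)  from 2·(199,17) + (117,10)
step 7: (1229, 105)  from 2·(515,44) + (199,17)
…
step 9: (39597, 3383)  from 22·(1744,149) + (1229,105)
…
step 12: (285899, 24426)  from 2·(122279,10447) + (41341,3532)
…
step 14: (694077, 59299)  from 1·(408178,34873) + (285899,24426)
step 15: (1796332, 153471)  from 2·(694077,59299) + (408178,34873)
step 16: (4286741, 366241)  from 2·(1796332,153471) + (694077,59299)
step 17: (6083073, 519712)  from 1·(4286741,366241) + (1796332,153471)
(x₁, y₁) = (6083073, 519712);  6083073² − 137·519712² = 1 ✓
k=2:  x_2 = 6083073·6083073+137·519712·519712 = 74007554246657,  y_2 = 6083073·519712+519712·6083073 = 6322892069952

6083073 519712
74007554246657 6322892069952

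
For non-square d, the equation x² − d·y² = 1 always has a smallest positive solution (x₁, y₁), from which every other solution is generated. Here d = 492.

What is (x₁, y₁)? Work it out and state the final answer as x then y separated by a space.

29767 1342

√492 = [22; 5,1,1,10,1,1,5,44, …], period ℓ=8 (even) → k=7
a_0=22:  p_0=22·1+0=22,  q_0=22·0+1=1
…
a_3=1:  p_3=1·133+111=244,  q_3=1·6+5=11
a_4=10:  p_4=10·244+133=2573,  q_4=10·11+6=116
a_5=1:  p_5=1·2573+244=2817,  q_5=1·116+11=127
a_6=1:  p_6=1·2817+2573=5390,  q_6=1·127+116=243
a_7=5:  p_7=5·5390+2817=29767,  q_7=5·243+127=1342
(x₁, y₁) = (29767, 1342);  29767² − 492·1342² = 1 ✓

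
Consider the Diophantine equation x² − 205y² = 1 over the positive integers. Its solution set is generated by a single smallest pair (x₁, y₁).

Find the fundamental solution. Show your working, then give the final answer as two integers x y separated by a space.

d=205: √d = [14; 3,6,1,4,1,6,3,28] (ℓ=8, even), read p_7/q_7
k=0  a_k=14  p_k/q_k = 14/1
k=1  a_k=3  p_k/q_k = 43/3
k=2  a_k=6  p_k/q_k = 272/19
k=3  a_k=1  p_k/q_k = 315/22
…
k=5  a_k=1  p_k/q_k = 1847/129
k=6  a_k=6  p_k/q_k = 12614/881
k=7  a_k=3  p_k/q_k = 39689/2772
fundamental: x₁=39689, y₁=2772  (since 1575216721 − 205·7683984 = 1)

39689 2772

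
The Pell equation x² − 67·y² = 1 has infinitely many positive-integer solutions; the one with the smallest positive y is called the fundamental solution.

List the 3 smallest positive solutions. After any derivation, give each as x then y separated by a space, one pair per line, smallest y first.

48842 5967
4771081927 582880428
466058366908226 56938091722785

√67 = [8; 5,2,1,1,7,1,1,2,5,16, …], period ℓ=10 (even) → k=9
a_0=8:  p_0=8·1+0=8,  q_0=8·0+1=1
a_1=5:  p_1=5·8+1=41,  q_1=5·1+0=5
a_2=2:  p_2=2·41+8=90,  q_2=2·5+1=11
a_3=1:  p_3=1·90+41=131,  q_3=1·11+5=16
…
a_6=1:  p_6=1·1678+221=1899,  q_6=1·205+27=232
…
a_8=2:  p_8=2·3577+1899=9053,  q_8=2·437+232=1106
a_9=5:  p_9=5·9053+3577=48842,  q_9=5·1106+437=5967
→ (48842, 5967).  Check: 48842²=2385540964, 67·5967²=2385540963, difference 1.
n=2: (48842,5967)∘(48842,5967) = (48842·48842+67·5967·5967, 48842·5967+5967·48842) = (4771081927,582880428)
n=3: (4771081927,582880428)∘(48842,5967) = (48842·4771081927+67·5967·582880428, 48842·582880428+5967·4771081927) = (466058366908226,56938091722785)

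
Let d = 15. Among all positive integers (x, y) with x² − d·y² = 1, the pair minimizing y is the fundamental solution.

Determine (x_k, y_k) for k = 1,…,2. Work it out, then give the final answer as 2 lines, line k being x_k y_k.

4 1
31 8

√15 → a₀=3, period (1,6); ℓ=2 even so k=1
a_0=3:  p_0=3·1+0=3,  q_0=3·0+1=1
a_1=1:  p_1=1·3+1=4,  q_1=1·1+0=1
→ (4, 1).  Check: 4²=16, 15·1²=15, difference 1.
k=2:  x_2 = 4·4+15·1·1 = 31,  y_2 = 4·1+1·4 = 8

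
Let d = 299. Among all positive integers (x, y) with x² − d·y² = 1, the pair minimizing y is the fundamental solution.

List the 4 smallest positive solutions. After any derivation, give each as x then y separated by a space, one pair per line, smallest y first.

415 24
344449 19920
285892255 16533576
237290227201 13722848160

√299 = [17; 3,2,3,34, …], period ℓ=4 (even) → k=3
i=0: a=17 ⇒ p=17, q=1
…
i=2: a=2 ⇒ p=121, q=7
i=3: a=3 ⇒ p=415, q=24
→ (415, 24).  Check: 415²=172225, 299·24²=172224, difference 1.
k=2:  x_2 = 415·415+299·24·24 = 344449,  y_2 = 415·24+24·415 = 19920
k=3:  x_3 = 415·344449+299·24·19920 = 285892255,  y_3 = 415·19920+24·344449 = 16533576
k=4:  x_4 = 415·285892255+299·24·16533576 = 237290227201,  y_4 = 415·16533576+24·285892255 = 13722848160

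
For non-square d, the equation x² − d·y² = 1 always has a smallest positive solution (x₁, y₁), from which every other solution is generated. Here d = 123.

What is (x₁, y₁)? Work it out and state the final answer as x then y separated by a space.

√123 = [11; 11,22, …], period ℓ=2 (even) → k=1
a_0=11:  p_0=11·1+0=11,  q_0=11·0+1=1
a_1=11:  p_1=11·11+1=122,  q_1=11·1+0=11
fundamental: x₁=122, y₁=11  (since 14884 − 123·121 = 1)

122 11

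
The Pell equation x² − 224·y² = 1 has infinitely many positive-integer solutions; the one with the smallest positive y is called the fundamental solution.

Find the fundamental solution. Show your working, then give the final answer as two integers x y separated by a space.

[14; 1,28] for √224; ℓ=2 ⇒ convergent index 1
step 0: (14, 1)  from 14·(1,0) + (0,1)
step 1: (15, 1)  from 1·(14,1) + (1,0)
→ (15, 1).  Check: 15²=225, 224·1²=224, difference 1.

15 1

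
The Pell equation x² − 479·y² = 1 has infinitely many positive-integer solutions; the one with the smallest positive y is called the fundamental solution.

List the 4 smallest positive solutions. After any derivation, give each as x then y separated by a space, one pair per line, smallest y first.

√479 → a₀=21, period (1,7,1,3,2,21,2,3,1,7,1,42); ℓ=12 even so k=11
k=0  a_k=21  p_k/q_k = 21/1
k=1  a_k=1  p_k/q_k = 22/1
k=2  a_k=7  p_k/q_k = 175/8
k=3  a_k=1  p_k/q_k = 197/9
k=4  a_k=3  p_k/q_k = 766/35
…
k=6  a_k=21  p_k/q_k = 37075/1694
k=7  a_k=2  p_k/q_k = 75879/3467
k=8  a_k=3  p_k/q_k = 264712/12095
…
k=10  a_k=7  p_k/q_k = 2648849/121029
k=11  a_k=1  p_k/q_k = 2989440/136591
fundamental: x₁=2989440, y₁=136591  (since 8936751513600 − 479·18657101281 = 1)
(x_2, y_2) = (2989440·2989440 + 479·136591·136591, 2989440·136591 + 136591·2989440) = (17873503027199, 816661198080)
(x_3, y_3) = (2989440·17873503027199 + 479·136591·816661198080, 2989440·816661198080 + 136591·17873503027199) = (106863529779256567680, 4882719303976413809)
(x_4, y_4) = (2989440·106863529779256567680 + 479·136591·4882719303976413809, 2989440·4882719303976413809 + 136591·106863529779256567680) = (638924220926583633867571201, 29193192792157684333155840)

2989440 136591
17873503027199 816661198080
106863529779256567680 4882719303976413809
638924220926583633867571201 29193192792157684333155840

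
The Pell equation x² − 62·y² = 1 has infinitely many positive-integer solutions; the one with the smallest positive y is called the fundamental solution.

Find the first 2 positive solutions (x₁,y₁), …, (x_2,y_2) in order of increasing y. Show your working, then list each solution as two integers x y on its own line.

√62 → a₀=7, period (1,6,1,14); ℓ=4 even so k=3
a_0=7:  p_0=7·1+0=7,  q_0=7·0+1=1
a_1=1:  p_1=1·7+1=8,  q_1=1·1+0=1
a_2=6:  p_2=6·8+7=55,  q_2=6·1+1=7
a_3=1:  p_3=1·55+8=63,  q_3=1·7+1=8
(x₁, y₁) = (63, 8);  63² − 62·8² = 1 ✓
n=2: (63,8)∘(63,8) = (63·63+62·8·8, 63·8+8·63) = (7937,1008)

63 8
7937 1008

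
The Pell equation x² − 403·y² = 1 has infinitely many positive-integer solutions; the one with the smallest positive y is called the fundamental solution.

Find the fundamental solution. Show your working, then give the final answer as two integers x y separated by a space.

669878 33369

d=403: √d = [20; 13,2,1,3,1,3,1,2,13,40] (ℓ=10, even), read p_9/q_9
k=0  a_k=20  p_k/q_k = 20/1
k=1  a_k=13  p_k/q_k = 261/13
…
k=4  a_k=3  p_k/q_k = 2951/147
k=5  a_k=1  p_k/q_k = 3754/187
k=6  a_k=3  p_k/q_k = 14213/708
k=7  a_k=1  p_k/q_k = 17967/895
k=8  a_k=2  p_k/q_k = 50147/2498
k=9  a_k=13  p_k/q_k = 669878/33369
→ (669878, 33369).  Check: 669878²=448736534884, 403·33369²=448736534883, difference 1.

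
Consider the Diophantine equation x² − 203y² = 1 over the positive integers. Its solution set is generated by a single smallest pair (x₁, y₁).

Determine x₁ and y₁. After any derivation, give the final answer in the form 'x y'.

57 4

[14; 4,28] for √203; ℓ=2 ⇒ convergent index 1
a_0=14:  p_0=14·1+0=14,  q_0=14·0+1=1
a_1=4:  p_1=4·14+1=57,  q_1=4·1+0=4
(x₁, y₁) = (57, 4);  57² − 203·4² = 1 ✓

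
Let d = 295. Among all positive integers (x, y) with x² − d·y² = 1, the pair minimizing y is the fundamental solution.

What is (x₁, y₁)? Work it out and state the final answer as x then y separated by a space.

2024999 117900

√295 → a₀=17, period (5,1,2,3,2,6,2,3,2,1,5,34); ℓ=12 even so k=11
i=0: a=17 ⇒ p=17, q=1
i=1: a=5 ⇒ p=86, q=5
…
i=6: a=6 ⇒ p=14479, q=843
i=7: a=2 ⇒ p=31208, q=1817
…
i=9: a=2 ⇒ p=247414, q=14405
i=10: a=1 ⇒ p=355517, q=20699
i=11: a=5 ⇒ p=2024999, q=117900
→ (2024999, 117900).  Check: 2024999²=4100620950001, 295·117900²=4100620950000, difference 1.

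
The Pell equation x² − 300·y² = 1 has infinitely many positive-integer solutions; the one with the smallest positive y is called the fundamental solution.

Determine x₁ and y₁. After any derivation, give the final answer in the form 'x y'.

1351 78

[17; 3,8,3,34] for √300; ℓ=4 ⇒ convergent index 3
a_0=17:  p_0=17·1+0=17,  q_0=17·0+1=1
a_1=3:  p_1=3·17+1=52,  q_1=3·1+0=3
a_2=8:  p_2=8·52+17=433,  q_2=8·3+1=25
a_3=3:  p_3=3·433+52=1351,  q_3=3·25+3=78
→ (1351, 78).  Check: 1351²=1825201, 300·78²=1825200, difference 1.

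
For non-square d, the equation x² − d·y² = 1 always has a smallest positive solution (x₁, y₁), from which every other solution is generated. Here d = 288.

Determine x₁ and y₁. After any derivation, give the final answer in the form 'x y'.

d=288: √d = [16; 1,32] (ℓ=2, even), read p_1/q_1
k=0  a_k=16  p_k/q_k = 16/1
k=1  a_k=1  p_k/q_k = 17/1
fundamental: x₁=17, y₁=1  (since 289 − 288·1 = 1)

17 1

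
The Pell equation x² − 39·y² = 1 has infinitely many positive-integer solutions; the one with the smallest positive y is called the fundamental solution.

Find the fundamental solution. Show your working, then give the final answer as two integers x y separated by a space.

25 4

[6; 4,12] for √39; ℓ=2 ⇒ convergent index 1
i=0: a=6 ⇒ p=6, q=1
i=1: a=4 ⇒ p=25, q=4
→ (25, 4).  Check: 25²=625, 39·4²=624, difference 1.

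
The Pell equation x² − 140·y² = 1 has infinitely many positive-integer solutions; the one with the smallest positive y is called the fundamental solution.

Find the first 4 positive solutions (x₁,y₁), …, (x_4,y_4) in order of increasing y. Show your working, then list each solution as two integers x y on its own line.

√140 → a₀=11, period (1,4,1,22); ℓ=4 even so k=3
a_0=11:  p_0=11·1+0=11,  q_0=11·0+1=1
…
a_2=4:  p_2=4·12+11=59,  q_2=4·1+1=5
a_3=1:  p_3=1·59+12=71,  q_3=1·5+1=6
(x₁, y₁) = (71, 6);  71² − 140·6² = 1 ✓
n=2: (71,6)∘(71,6) = (71·71+140·6·6, 71·6+6·71) = (10081,852)
n=3: (10081,852)∘(71,6) = (71·10081+140·6·852, 71·852+6·10081) = (1431431,120978)
n=4: (1431431,120978)∘(71,6) = (71·1431431+140·6·120978, 71·120978+6·1431431) = (203253121,17178024)

71 6
10081 852
1431431 120978
203253121 17178024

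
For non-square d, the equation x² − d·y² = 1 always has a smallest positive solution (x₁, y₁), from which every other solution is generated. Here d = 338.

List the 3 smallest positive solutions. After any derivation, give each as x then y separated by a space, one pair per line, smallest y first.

114243 6214
26102926097 1419812004
5964153172084899 324407165539730

√338 → a₀=18, period (2,1,1,2,36); ℓ=5 odd so k=9
i=0: a=18 ⇒ p=18, q=1
i=1: a=2 ⇒ p=37, q=2
i=2: a=1 ⇒ p=55, q=3
…
i=6: a=2 ⇒ p=17631, q=959
…
i=8: a=1 ⇒ p=43958, q=2391
i=9: a=2 ⇒ p=114243, q=6214
fundamental: x₁=114243, y₁=6214  (since 13051463049 − 338·38613796 = 1)
n=2: (114243,6214)∘(114243,6214) = (114243·114243+338·6214·6214, 114243·6214+6214·114243) = (26102926097,1419812004)
n=3: (26102926097,1419812004)∘(114243,6214) = (114243·26102926097+338·6214·1419812004, 114243·1419812004+6214·26102926097) = (5964153172084899,324407165539730)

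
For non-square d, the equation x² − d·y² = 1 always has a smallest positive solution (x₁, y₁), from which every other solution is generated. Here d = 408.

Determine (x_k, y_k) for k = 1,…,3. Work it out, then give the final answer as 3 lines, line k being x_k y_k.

[20; 5,40] for √408; ℓ=2 ⇒ convergent index 1
step 0: (20, 1)  from 20·(1,0) + (0,1)
step 1: (101, 5)  from 5·(20,1) + (1,0)
(x₁, y₁) = (101, 5);  101² − 408·5² = 1 ✓
(101+5√408)^2 = 20401 + 1010√408
(101+5√408)^3 = 4120901 + 204015√408

101 5
20401 1010
4120901 204015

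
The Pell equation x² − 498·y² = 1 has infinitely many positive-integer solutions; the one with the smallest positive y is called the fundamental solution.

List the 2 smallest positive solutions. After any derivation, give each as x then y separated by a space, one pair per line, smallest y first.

d=498: √d = [22; 3,6,22,6,3,44] (ℓ=6, even), read p_5/q_5
a_0=22:  p_0=22·1+0=22,  q_0=22·0+1=1
a_1=3:  p_1=3·22+1=67,  q_1=3·1+0=3
a_2=6:  p_2=6·67+22=424,  q_2=6·3+1=19
…
a_4=6:  p_4=6·9395+424=56794,  q_4=6·421+19=2545
a_5=3:  p_5=3·56794+9395=179777,  q_5=3·2545+421=8056
(x₁, y₁) = (179777, 8056);  179777² − 498·8056² = 1 ✓
n=2: (179777,8056)∘(179777,8056) = (179777·179777+498·8056·8056, 179777·8056+8056·179777) = (64639539457,2896567024)

179777 8056
64639539457 2896567024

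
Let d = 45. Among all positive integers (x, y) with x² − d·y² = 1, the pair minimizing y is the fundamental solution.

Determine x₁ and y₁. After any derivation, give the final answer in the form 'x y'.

161 24

√45 → a₀=6, period (1,2,2,2,1,12); ℓ=6 even so k=5
i=0: a=6 ⇒ p=6, q=1
i=1: a=1 ⇒ p=7, q=1
…
i=3: a=2 ⇒ p=47, q=7
i=4: a=2 ⇒ p=114, q=17
i=5: a=1 ⇒ p=161, q=24
(x₁, y₁) = (161, 24);  161² − 45·24² = 1 ✓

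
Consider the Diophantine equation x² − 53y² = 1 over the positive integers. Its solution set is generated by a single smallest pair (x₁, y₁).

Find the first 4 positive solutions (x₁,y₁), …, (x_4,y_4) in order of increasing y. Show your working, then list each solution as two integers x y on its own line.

66249 9100
8777860001 1205731800
1163048894346249 159757052027300
154101652394311440001 21167489878307463600

√53 → a₀=7, period (3,1,1,3,14); ℓ=5 odd so k=9
a_0=7:  p_0=7·1+0=7,  q_0=7·0+1=1
a_1=3:  p_1=3·7+1=22,  q_1=3·1+0=3
a_2=1:  p_2=1·22+7=29,  q_2=1·3+1=4
…
a_4=3:  p_4=3·51+29=182,  q_4=3·7+4=25
a_5=14:  p_5=14·182+51=2599,  q_5=14·25+7=357
a_6=3:  p_6=3·2599+182=7979,  q_6=3·357+25=1096
a_7=1:  p_7=1·7979+2599=10578,  q_7=1·1096+357=1453
a_8=1:  p_8=1·10578+7979=18557,  q_8=1·1453+1096=2549
a_9=3:  p_9=3·18557+10578=66249,  q_9=3·2549+1453=9100
fundamental: x₁=66249, y₁=9100  (since 4388930001 − 53·82810000 = 1)
(66249+9100√53)^2 = 8777860001 + 1205731800√53
(66249+9100√53)^3 = 1163048894346249 + 159757052027300√53
(66249+9100√53)^4 = 154101652394311440001 + 21167489878307463600√53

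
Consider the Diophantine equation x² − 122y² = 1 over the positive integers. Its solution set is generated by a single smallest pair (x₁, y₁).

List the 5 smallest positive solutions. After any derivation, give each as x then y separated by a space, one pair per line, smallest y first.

243 22
118097 10692
57394899 5196290
27893802817 2525386248
13556330774163 1227332520238

√122 → a₀=11, period (22); ℓ=1 odd so k=1
a_0=11:  p_0=11·1+0=11,  q_0=11·0+1=1
a_1=22:  p_1=22·11+1=243,  q_1=22·1+0=22
→ (243, 22).  Check: 243²=59049, 122·22²=59048, difference 1.
(x_2, y_2) = (243·243 + 122·22·22, 243·22 + 22·243) = (118097, 10692)
(x_3, y_3) = (243·118097 + 122·22·10692, 243·10692 + 22·118097) = (57394899, 5196290)
(x_4, y_4) = (243·57394899 + 122·22·5196290, 243·5196290 + 22·57394899) = (27893802817, 2525386248)
(x_5, y_5) = (243·27893802817 + 122·22·2525386248, 243·2525386248 + 22·27893802817) = (13556330774163, 1227332520238)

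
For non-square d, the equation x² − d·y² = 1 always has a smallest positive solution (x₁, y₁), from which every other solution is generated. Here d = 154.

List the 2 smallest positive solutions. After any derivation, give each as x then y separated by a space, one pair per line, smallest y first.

[12; 2,2,3,1,2,1,3,2,2,24] for √154; ℓ=10 ⇒ convergent index 9
step 0: (12, 1)  from 12·(1,0) + (0,1)
…
step 2: (62, 5)  from 2·(25,2) + (12,1)
step 3: (211, 17)  from 3·(62,5) + (25,2)
step 4: (273, 22)  from 1·(211,17) + (62,5)
step 5: (757, 61)  from 2·(273,22) + (211,17)
step 6: (1030, 83)  from 1·(757,61) + (273,22)
step 7: (3847, 310)  from 3·(1030,83) + (757,61)
step 8: (8724, 703)  from 2·(3847,310) + (1030,83)
step 9: (21295, 1716)  from 2·(8724,703) + (3847,310)
(x₁, y₁) = (21295, 1716);  21295² − 154·1716² = 1 ✓
(21295+1716√154)^2 = 906954049 + 73084440√154

21295 1716
906954049 73084440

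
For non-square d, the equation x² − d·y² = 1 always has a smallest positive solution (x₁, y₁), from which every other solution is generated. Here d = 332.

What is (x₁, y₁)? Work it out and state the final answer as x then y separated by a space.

13447 738

√332 → a₀=18, period (4,1,1,8,1,1,4,36); ℓ=8 even so k=7
k=0  a_k=18  p_k/q_k = 18/1
…
k=6  a_k=1  p_k/q_k = 2970/163
k=7  a_k=4  p_k/q_k = 13447/738
→ (13447, 738).  Check: 13447²=180821809, 332·738²=180821808, difference 1.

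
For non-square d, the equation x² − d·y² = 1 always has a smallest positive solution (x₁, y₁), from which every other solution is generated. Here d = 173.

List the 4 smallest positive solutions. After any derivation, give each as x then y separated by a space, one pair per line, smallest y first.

2499849 190060
12498490045601 950242601880
62488675684008728649 4750926036134042180
312424506839974574118902401 23753195401006348176659760

√173 = [13; 6,1,1,6,26, …], period ℓ=5 (odd) → k=9
a_0=13:  p_0=13·1+0=13,  q_0=13·0+1=1
…
a_2=1:  p_2=1·79+13=92,  q_2=1·6+1=7
a_3=1:  p_3=1·92+79=171,  q_3=1·7+6=13
a_4=6:  p_4=6·171+92=1118,  q_4=6·13+7=85
…
a_7=1:  p_7=1·176552+29239=205791,  q_7=1·13423+2223=15646
a_8=1:  p_8=1·205791+176552=382343,  q_8=1·15646+13423=29069
a_9=6:  p_9=6·382343+205791=2499849,  q_9=6·29069+15646=190060
(x₁, y₁) = (2499849, 190060);  2499849² − 173·190060² = 1 ✓
(x_2, y_2) = (2499849·2499849 + 173·190060·190060, 2499849·190060 + 190060·2499849) = (12498490045601, 950242601880)
(x_3, y_3) = (2499849·12498490045601 + 173·190060·950242601880, 2499849·950242601880 + 190060·12498490045601) = (62488675684008728649, 4750926036134042180)
(x_4, y_4) = (2499849·62488675684008728649 + 173·190060·4750926036134042180, 2499849·4750926036134042180 + 190060·62488675684008728649) = (312424506839974574118902401, 23753195401006348176659760)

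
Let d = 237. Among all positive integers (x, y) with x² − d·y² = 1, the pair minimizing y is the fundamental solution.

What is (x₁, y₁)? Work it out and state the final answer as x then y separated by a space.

√237 → a₀=15, period (2,1,1,7,10,7,1,1,2,30); ℓ=10 even so k=9
a_0=15:  p_0=15·1+0=15,  q_0=15·0+1=1
a_1=2:  p_1=2·15+1=31,  q_1=2·1+0=2
a_2=1:  p_2=1·31+15=46,  q_2=1·2+1=3
a_3=1:  p_3=1·46+31=77,  q_3=1·3+2=5
…
a_5=10:  p_5=10·585+77=5927,  q_5=10·38+5=385
a_6=7:  p_6=7·5927+585=42074,  q_6=7·385+38=2733
a_7=1:  p_7=1·42074+5927=48001,  q_7=1·2733+385=3118
a_8=1:  p_8=1·48001+42074=90075,  q_8=1·3118+2733=5851
a_9=2:  p_9=2·90075+48001=228151,  q_9=2·5851+3118=14820
fundamental: x₁=228151, y₁=14820  (since 52052878801 − 237·219632400 = 1)

228151 14820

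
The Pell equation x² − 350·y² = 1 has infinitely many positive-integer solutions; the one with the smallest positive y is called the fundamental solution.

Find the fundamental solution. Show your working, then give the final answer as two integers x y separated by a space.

449 24

d=350: √d = [18; 1,2,2,2,1,36] (ℓ=6, even), read p_5/q_5
i=0: a=18 ⇒ p=18, q=1
…
i=2: a=2 ⇒ p=56, q=3
…
i=4: a=2 ⇒ p=318, q=17
i=5: a=1 ⇒ p=449, q=24
fundamental: x₁=449, y₁=24  (since 201601 − 350·576 = 1)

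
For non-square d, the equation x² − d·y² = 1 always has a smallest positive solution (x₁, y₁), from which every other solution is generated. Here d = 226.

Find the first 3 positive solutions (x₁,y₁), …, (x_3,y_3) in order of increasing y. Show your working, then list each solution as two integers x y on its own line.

451 30
406801 27060
366934051 24408090

√226 → a₀=15, period (30); ℓ=1 odd so k=1
step 0: (15, 1)  from 15·(1,0) + (0,1)
step 1: (451, 30)  from 30·(15,1) + (1,0)
(x₁, y₁) = (451, 30);  451² − 226·30² = 1 ✓
n=2: (451,30)∘(451,30) = (451·451+226·30·30, 451·30+30·451) = (406801,27060)
n=3: (406801,27060)∘(451,30) = (451·406801+226·30·27060, 451·27060+30·406801) = (366934051,24408090)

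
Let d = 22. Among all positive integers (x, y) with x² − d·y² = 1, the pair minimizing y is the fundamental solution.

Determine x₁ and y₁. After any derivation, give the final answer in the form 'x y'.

197 42

√22 → a₀=4, period (1,2,4,2,1,8); ℓ=6 even so k=5
i=0: a=4 ⇒ p=4, q=1
i=1: a=1 ⇒ p=5, q=1
i=2: a=2 ⇒ p=14, q=3
…
i=4: a=2 ⇒ p=136, q=29
i=5: a=1 ⇒ p=197, q=42
→ (197, 42).  Check: 197²=38809, 22·42²=38808, difference 1.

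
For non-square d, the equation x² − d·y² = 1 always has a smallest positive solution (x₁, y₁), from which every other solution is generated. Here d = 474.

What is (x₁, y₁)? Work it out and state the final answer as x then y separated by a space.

√474 = [21; 1,3,2,1,1,…,3,1,42, …], period ℓ=14 (even) → k=13
a_0=21:  p_0=21·1+0=21,  q_0=21·0+1=1
…
a_2=3:  p_2=3·22+21=87,  q_2=3·1+1=4
a_3=2:  p_3=2·87+22=196,  q_3=2·4+1=9
a_4=1:  p_4=1·196+87=283,  q_4=1·9+4=13
…
a_6=1:  p_6=1·479+283=762,  q_6=1·22+13=35
a_7=6:  p_7=6·762+479=5051,  q_7=6·35+22=232
a_8=1:  p_8=1·5051+762=5813,  q_8=1·232+35=267
a_9=1:  p_9=1·5813+5051=10864,  q_9=1·267+232=499
…
a_11=2:  p_11=2·16677+10864=44218,  q_11=2·766+499=2031
a_12=3:  p_12=3·44218+16677=149331,  q_12=3·2031+766=6859
a_13=1:  p_13=1·149331+44218=193549,  q_13=1·6859+2031=8890
(x₁, y₁) = (193549, 8890);  193549² − 474·8890² = 1 ✓

193549 8890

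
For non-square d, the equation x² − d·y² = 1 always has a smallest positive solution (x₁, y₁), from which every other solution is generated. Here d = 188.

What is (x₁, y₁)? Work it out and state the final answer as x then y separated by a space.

4607 336

d=188: √d = [13; 1,2,2,6,2,2,1,26] (ℓ=8, even), read p_7/q_7
a_0=13:  p_0=13·1+0=13,  q_0=13·0+1=1
a_1=1:  p_1=1·13+1=14,  q_1=1·1+0=1
a_2=2:  p_2=2·14+13=41,  q_2=2·1+1=3
a_3=2:  p_3=2·41+14=96,  q_3=2·3+1=7
a_4=6:  p_4=6·96+41=617,  q_4=6·7+3=45
…
a_6=2:  p_6=2·1330+617=3277,  q_6=2·97+45=239
a_7=1:  p_7=1·3277+1330=4607,  q_7=1·239+97=336
(x₁, y₁) = (4607, 336);  4607² − 188·336² = 1 ✓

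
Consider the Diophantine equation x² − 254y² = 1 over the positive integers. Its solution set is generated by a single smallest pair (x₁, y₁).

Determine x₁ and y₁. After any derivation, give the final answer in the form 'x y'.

255 16

√254 = [15; 1,14,1,30, …], period ℓ=4 (even) → k=3
i=0: a=15 ⇒ p=15, q=1
…
i=2: a=14 ⇒ p=239, q=15
i=3: a=1 ⇒ p=255, q=16
fundamental: x₁=255, y₁=16  (since 65025 − 254·256 = 1)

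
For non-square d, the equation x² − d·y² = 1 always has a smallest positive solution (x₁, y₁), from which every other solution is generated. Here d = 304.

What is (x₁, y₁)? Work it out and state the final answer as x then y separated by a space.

57799 3315

[17; 2,3,2,1,1,1,1,1,2,3,2,34] for √304; ℓ=12 ⇒ convergent index 11
step 0: (17, 1)  from 17·(1,0) + (0,1)
step 1: (35, 2)  from 2·(17,1) + (1,0)
…
step 4: (401, 23)  from 1·(279,16) + (122,7)
step 5: (680, 39)  from 1·(401,23) + (279,16)
…
step 10: (25177, 1444)  from 3·(7445,427) + (2842,163)
step 11: (57799, 3315)  from 2·(25177,1444) + (7445,427)
→ (57799, 3315).  Check: 57799²=3340724401, 304·3315²=3340724400, difference 1.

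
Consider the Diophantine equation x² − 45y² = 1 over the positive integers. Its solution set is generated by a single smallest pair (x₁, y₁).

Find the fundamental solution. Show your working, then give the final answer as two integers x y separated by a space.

161 24

√45 = [6; 1,2,2,2,1,12, …], period ℓ=6 (even) → k=5
k=0  a_k=6  p_k/q_k = 6/1
k=1  a_k=1  p_k/q_k = 7/1
k=2  a_k=2  p_k/q_k = 20/3
k=3  a_k=2  p_k/q_k = 47/7
k=4  a_k=2  p_k/q_k = 114/17
k=5  a_k=1  p_k/q_k = 161/24
→ (161, 24).  Check: 161²=25921, 45·24²=25920, difference 1.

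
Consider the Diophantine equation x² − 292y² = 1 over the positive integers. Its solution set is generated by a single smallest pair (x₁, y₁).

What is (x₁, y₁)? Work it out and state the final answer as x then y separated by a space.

2281249 133500

√292 = [17; 11,2,1,3,8,3,1,2,11,34, …], period ℓ=10 (even) → k=9
k=0  a_k=17  p_k/q_k = 17/1
k=1  a_k=11  p_k/q_k = 188/11
…
k=4  a_k=3  p_k/q_k = 2136/125
…
k=6  a_k=3  p_k/q_k = 55143/3227
k=7  a_k=1  p_k/q_k = 72812/4261
k=8  a_k=2  p_k/q_k = 200767/11749
k=9  a_k=11  p_k/q_k = 2281249/133500
(x₁, y₁) = (2281249, 133500);  2281249² − 292·133500² = 1 ✓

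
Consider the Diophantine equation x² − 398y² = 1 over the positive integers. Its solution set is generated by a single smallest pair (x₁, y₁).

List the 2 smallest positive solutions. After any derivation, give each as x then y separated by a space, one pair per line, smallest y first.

399 20
318401 15960

√398 = [19; 1,18,1,38, …], period ℓ=4 (even) → k=3
k=0  a_k=19  p_k/q_k = 19/1
k=1  a_k=1  p_k/q_k = 20/1
k=2  a_k=18  p_k/q_k = 379/19
k=3  a_k=1  p_k/q_k = 399/20
→ (399, 20).  Check: 399²=159201, 398·20²=159200, difference 1.
(399+20√398)^2 = 318401 + 15960√398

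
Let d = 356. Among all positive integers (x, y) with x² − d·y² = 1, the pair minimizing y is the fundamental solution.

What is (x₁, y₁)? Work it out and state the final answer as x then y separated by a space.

√356 = [18; 1,6,1,1,2,…,6,1,36, …], period ℓ=14 (even) → k=13
k=0  a_k=18  p_k/q_k = 18/1
k=1  a_k=1  p_k/q_k = 19/1
k=2  a_k=6  p_k/q_k = 132/7
…
k=4  a_k=1  p_k/q_k = 283/15
k=5  a_k=2  p_k/q_k = 717/38
k=6  a_k=1  p_k/q_k = 1000/53
k=7  a_k=8  p_k/q_k = 8717/462
k=8  a_k=1  p_k/q_k = 9717/515
k=9  a_k=2  p_k/q_k = 28151/1492
k=10  a_k=1  p_k/q_k = 37868/2007
k=11  a_k=1  p_k/q_k = 66019/3499
k=12  a_k=6  p_k/q_k = 433982/23001
k=13  a_k=1  p_k/q_k = 500001/26500
fundamental: x₁=500001, y₁=26500  (since 250001000001 − 356·702250000 = 1)

500001 26500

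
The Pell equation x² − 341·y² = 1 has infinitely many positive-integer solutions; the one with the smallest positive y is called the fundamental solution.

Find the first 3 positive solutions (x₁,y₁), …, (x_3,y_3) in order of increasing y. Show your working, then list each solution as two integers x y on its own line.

d=341: √d = [18; 2,6,1,8,2,…,6,2,36] (ℓ=14, even), read p_13/q_13
step 0: (18, 1)  from 18·(1,0) + (0,1)
step 1: (37, 2)  from 2·(18,1) + (1,0)
…
step 3: (277, 15)  from 1·(240,13) + (37,2)
…
step 5: (5189, 281)  from 2·(2456,133) + (277,15)
step 6: (7645, 414)  from 1·(5189,281) + (2456,133)
…
step 9: (76727, 4155)  from 2·(28124,1523) + (20479,1109)
…
step 11: (718667, 38918)  from 1·(641940,34763) + (76727,4155)
step 12: (4953942, 268271)  from 6·(718667,38918) + (641940,34763)
step 13: (10626551, 575460)  from 2·(4953942,268271) + (718667,38918)
(x₁, y₁) = (10626551, 575460);  10626551² − 341·575460² = 1 ✓
(10626551+575460√341)^2 = 225847172311201 + 12230310076920√341
(10626551+575460√341)^3 = 4799952989541519968951 + 259932027556408030380√341

10626551 575460
225847172311201 12230310076920
4799952989541519968951 259932027556408030380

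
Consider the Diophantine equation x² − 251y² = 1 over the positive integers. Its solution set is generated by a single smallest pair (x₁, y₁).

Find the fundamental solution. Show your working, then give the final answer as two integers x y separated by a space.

√251 = [15; 1,5,2,1,2,…,5,1,30, …], period ℓ=14 (even) → k=13
i=0: a=15 ⇒ p=15, q=1
i=1: a=1 ⇒ p=16, q=1
…
i=3: a=2 ⇒ p=206, q=13
…
i=5: a=2 ⇒ p=808, q=51
i=6: a=2 ⇒ p=1917, q=121
…
i=8: a=2 ⇒ p=61043, q=3853
i=9: a=2 ⇒ p=151649, q=9572
i=10: a=1 ⇒ p=212692, q=13425
i=11: a=2 ⇒ p=577033, q=36422
i=12: a=5 ⇒ p=3097857, q=195535
i=13: a=1 ⇒ p=3674890, q=231957
fundamental: x₁=3674890, y₁=231957  (since 13504816512100 − 251·53804049849 = 1)

3674890 231957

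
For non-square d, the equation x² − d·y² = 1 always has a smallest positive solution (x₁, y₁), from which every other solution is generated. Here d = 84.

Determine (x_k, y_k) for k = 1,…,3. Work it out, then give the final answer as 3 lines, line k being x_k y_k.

55 6
6049 660
665335 72594

d=84: √d = [9; 6,18] (ℓ=2, even), read p_1/q_1
a_0=9:  p_0=9·1+0=9,  q_0=9·0+1=1
a_1=6:  p_1=6·9+1=55,  q_1=6·1+0=6
(x₁, y₁) = (55, 6);  55² − 84·6² = 1 ✓
n=2: (55,6)∘(55,6) = (55·55+84·6·6, 55·6+6·55) = (6049,660)
n=3: (6049,660)∘(55,6) = (55·6049+84·6·660, 55·660+6·6049) = (665335,72594)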